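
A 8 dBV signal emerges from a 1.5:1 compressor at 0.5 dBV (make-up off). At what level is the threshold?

-14.5 dBV

Input is 22.5 dB above T (since output overshoot × R = input overshoot: (0.5 − T)·1.5 = 8 − T gives T = -14.5 dBV).
Check: -14.5 + (8 − (-14.5))/1.5 = -14.5 + 15 = 0.5 dBV. ✓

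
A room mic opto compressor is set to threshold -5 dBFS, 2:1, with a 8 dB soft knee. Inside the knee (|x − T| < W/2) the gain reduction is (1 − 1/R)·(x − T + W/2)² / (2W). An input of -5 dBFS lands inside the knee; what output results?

-5.5 dBFS

x − T + W/2 = -5 − (-5) + 4 = 4.
GR = (1 − 1/2) × 4² / 16 = 0.5 × 16 / 16 = 0.5 dB.
Output = -5 − 0.5 = -5.5 dBFS.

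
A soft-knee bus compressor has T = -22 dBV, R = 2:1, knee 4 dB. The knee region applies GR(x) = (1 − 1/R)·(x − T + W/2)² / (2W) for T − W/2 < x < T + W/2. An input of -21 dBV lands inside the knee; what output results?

-21.5625 dBV

x − T + W/2 = -21 − (-22) + 2 = 3.
GR = (1 − 1/2) × 3² / 8 = 0.5 × 9 / 8 = 0.5625 dB.
Output = -21 − 0.5625 = -21.5625 dBV.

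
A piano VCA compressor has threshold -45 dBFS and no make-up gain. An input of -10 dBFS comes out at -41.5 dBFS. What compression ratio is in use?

10:1

Input overshoot = -10 − (-45) = 35 dB; output overshoot = -41.5 − (-45) = 3.5 dB.
Ratio = 35 / 3.5 = 10.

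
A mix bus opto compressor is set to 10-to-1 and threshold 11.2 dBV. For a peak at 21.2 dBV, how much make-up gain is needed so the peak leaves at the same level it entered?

Without make-up, output = threshold + overshoot/10 = 11.2 + 1 = 12.2 dBV.
Gap to target: 9 dB.

9 dB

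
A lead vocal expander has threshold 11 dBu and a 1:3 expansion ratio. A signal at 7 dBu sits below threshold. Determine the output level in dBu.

The input is 4 dB below the 11 dBu threshold.
A 1:3 expander multiplies undershoot by 3: 4 × 3 = 12 dB below threshold.
Output = 11 − 12 = -1 dBu.

-1 dBu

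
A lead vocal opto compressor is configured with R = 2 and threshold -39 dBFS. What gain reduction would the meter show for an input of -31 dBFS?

4 dB

Overshoot = -31 − (-39) = 8 dB.
A 2:1 ratio leaves 4 dB of that excess.
Gain reduction = 8 − 4 = 4 dB.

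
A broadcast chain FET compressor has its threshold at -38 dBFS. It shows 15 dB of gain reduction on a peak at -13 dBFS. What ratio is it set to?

Input overshoot = -13 − (-38) = 25 dB.
Output overshoot = 25 − 15 = 10 dB.
Ratio = input overshoot / output overshoot = 25 / 10 = 2.5.

2.5:1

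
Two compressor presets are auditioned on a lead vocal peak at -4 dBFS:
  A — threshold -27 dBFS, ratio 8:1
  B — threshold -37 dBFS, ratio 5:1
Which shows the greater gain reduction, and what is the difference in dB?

B, by 6.275 dB

A: 23 dB over, compressed to 2.875 dB over, so 20.125 dB of GR.
B: 33 dB over, compressed to 6.6 dB over, so 26.4 dB of GR.
B applies 6.275 dB more gain reduction.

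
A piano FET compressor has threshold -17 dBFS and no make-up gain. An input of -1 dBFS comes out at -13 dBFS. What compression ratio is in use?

4:1

Input overshoot = -1 − (-17) = 16 dB; output overshoot = -13 − (-17) = 4 dB.
Ratio = 16 / 4 = 4.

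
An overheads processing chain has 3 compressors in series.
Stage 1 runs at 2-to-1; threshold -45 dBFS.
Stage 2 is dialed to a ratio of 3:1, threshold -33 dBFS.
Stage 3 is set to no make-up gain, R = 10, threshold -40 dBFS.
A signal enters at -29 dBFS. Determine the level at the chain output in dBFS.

-39.7 dBFS

Stage 1: 16 dB above -45 dBFS, reduced 2:1 to 8 dB above → -37 dBFS.
Stage 2: below threshold (-37 ≤ -33); passes unchanged; output -37 dBFS.
Stage 3: 3 dB above -40 dBFS, reduced 10:1 to 0.3 dB above → -39.7 dBFS.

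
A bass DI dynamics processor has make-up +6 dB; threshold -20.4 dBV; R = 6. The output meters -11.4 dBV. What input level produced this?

-2.4 dBV

Remove make-up: -11.4 − 6 = -17.4 dBV.
Post-compression overshoot = -17.4 − (-20.4) = 3 dB.
Undo the ratio: input overshoot = 3 × 6 = 18 dB, giving input = -2.4 dBV.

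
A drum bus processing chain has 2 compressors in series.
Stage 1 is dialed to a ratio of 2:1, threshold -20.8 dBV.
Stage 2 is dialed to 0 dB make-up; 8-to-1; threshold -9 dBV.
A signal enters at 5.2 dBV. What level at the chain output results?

Stage 1: 5.2 dBV is 26 dB over -20.8 dBV; at 2:1 that becomes 13 dB over, giving -7.8 dBV.
Stage 2: overshoot 1.2 dB → 1.2/8 = 0.15 dB → -8.85 dBV.

-8.85 dBV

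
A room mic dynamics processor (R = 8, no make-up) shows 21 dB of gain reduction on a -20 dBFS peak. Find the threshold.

-44 dBFS

Input is 24 dB above T (since output overshoot × R = input overshoot: (-41 − T)·8 = -20 − T gives T = -44 dBFS).
Check: -44 + (-20 − (-44))/8 = -44 + 3 = -41 dBFS. ✓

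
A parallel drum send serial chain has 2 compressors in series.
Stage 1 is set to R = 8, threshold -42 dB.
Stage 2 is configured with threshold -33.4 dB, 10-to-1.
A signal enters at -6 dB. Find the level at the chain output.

-37.5 dB

Stage 1: 36 dB above -42 dB, reduced 8:1 to 4.5 dB above → -37.5 dB.
Stage 2: -37.5 dB ≤ -33.4 dB, so stage 2 doesn't engage; output -37.5 dB.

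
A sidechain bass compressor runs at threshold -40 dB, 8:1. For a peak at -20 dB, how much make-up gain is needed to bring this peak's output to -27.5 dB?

10 dB

The peak compresses to -40 + 20/8 = -37.5 dB.
To reach -27.5 dB requires -27.5 − (-37.5) = 10 dB of make-up.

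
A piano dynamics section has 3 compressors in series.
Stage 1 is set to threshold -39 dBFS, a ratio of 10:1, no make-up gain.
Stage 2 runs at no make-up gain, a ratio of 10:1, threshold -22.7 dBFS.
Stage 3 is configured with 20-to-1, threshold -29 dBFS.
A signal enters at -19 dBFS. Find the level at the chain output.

-37 dBFS

Stage 1: overshoot 20 dB → 20/10 = 2 dB → -37 dBFS.
Stage 2: below threshold (-37 ≤ -22.7); passes unchanged; output -37 dBFS.
Stage 3: -37 dBFS ≤ -29 dBFS, so stage 3 doesn't engage; output -37 dBFS.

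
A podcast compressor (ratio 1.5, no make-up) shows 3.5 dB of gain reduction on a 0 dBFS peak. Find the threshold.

Let T be the threshold. Output overshoot = (input overshoot)/R, so -3.5 − T = (0 − T)/1.5.
1.5·(-3.5 − T) = 0 − T → 0.5·T = -5.25 − 0 = -5.25.
T = -5.25/0.5 = -10.5 dBFS.

-10.5 dBFS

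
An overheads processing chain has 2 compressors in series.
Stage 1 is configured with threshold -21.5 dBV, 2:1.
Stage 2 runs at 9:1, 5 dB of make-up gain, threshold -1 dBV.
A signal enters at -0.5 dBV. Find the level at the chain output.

-6 dBV

Stage 1: overshoot 21 dB → 21/2 = 10.5 dB → -11 dBV.
Stage 2: -11 dBV is at or below the -1 dBV threshold — no compression; make-up brings it to -6 dBV.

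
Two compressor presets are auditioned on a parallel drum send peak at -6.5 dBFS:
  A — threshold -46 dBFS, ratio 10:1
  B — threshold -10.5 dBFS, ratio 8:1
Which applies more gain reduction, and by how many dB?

A, by 32.05 dB

A: 39.5 dB over, compressed to 3.95 dB over, so 35.55 dB of GR.
B: 4 dB over, compressed to 0.5 dB over, so 3.5 dB of GR.
A reduces 32.05 dB more.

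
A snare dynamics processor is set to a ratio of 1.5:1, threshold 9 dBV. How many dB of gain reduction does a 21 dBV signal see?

21 dBV exceeds the threshold by 12 dB.
A 1.5:1 ratio leaves 8 dB of that excess.
So the signal is attenuated by 12 − 8 = 4 dB.

4 dB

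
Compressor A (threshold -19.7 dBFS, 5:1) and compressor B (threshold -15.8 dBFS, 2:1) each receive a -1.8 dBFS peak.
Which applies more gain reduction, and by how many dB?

A, by 7.32 dB

A: overshoot 17.9 dB → output overshoot 3.58 dB → GR 14.32 dB.
B: overshoot 14 dB → output overshoot 7 dB → GR 7 dB.
A reduces 7.32 dB more.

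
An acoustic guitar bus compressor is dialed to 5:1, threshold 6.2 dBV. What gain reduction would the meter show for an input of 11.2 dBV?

11.2 dBV exceeds the threshold by 5 dB.
After 5:1 compression the overshoot becomes 5/5 = 1 dB.
GR = overshoot in − overshoot out = 5 − 1 = 4 dB.

4 dB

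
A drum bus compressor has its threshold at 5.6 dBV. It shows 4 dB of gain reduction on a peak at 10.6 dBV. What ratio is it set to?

Input overshoot = 10.6 − 5.6 = 5 dB.
Output overshoot = 5 − 4 = 1 dB.
Ratio = input overshoot / output overshoot = 5 / 1 = 5.

5:1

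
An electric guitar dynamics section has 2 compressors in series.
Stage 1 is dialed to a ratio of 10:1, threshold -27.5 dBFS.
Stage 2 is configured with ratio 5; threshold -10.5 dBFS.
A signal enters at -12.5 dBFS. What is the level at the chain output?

Stage 1: overshoot 15 dB → 15/10 = 1.5 dB → -26 dBFS.
Stage 2: -26 dBFS ≤ -10.5 dBFS, so stage 2 doesn't engage; output -26 dBFS.

-26 dBFS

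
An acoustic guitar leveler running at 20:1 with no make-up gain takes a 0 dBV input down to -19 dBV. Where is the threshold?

-20 dBV

Gain reduction = 0 − (-19) = 19 dB; output overshoot = GR / (R − 1) = 19 / 19 = 1 dB.
Threshold = output − output overshoot = -19 − 1 = -20 dBV.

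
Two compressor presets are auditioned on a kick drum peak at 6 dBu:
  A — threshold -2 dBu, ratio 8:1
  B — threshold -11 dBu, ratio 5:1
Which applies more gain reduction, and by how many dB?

A: overshoot 8 dB → output overshoot 1 dB → GR 7 dB.
B: overshoot 17 dB → output overshoot 3.4 dB → GR 13.6 dB.
Difference: 6.6 dB in favour of B.

B, by 6.6 dB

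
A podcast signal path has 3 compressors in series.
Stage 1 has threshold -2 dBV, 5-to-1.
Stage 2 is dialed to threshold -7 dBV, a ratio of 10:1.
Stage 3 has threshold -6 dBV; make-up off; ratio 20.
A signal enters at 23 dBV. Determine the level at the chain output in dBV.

-6 dBV

Stage 1: 25 dB above -2 dBV, reduced 5:1 to 5 dB above → 3 dBV.
Stage 2: 10 dB above -7 dBV, reduced 10:1 to 1 dB above → -6 dBV.
Stage 3: below threshold (-6 ≤ -6); passes unchanged; output -6 dBV.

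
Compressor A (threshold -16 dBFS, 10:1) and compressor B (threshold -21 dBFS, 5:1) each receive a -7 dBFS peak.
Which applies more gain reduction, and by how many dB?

A: GR = 9 − 9/10 = 8.1 dB.
B: GR = 14 − 14/5 = 11.2 dB.
B applies 3.1 dB more gain reduction.

B, by 3.1 dB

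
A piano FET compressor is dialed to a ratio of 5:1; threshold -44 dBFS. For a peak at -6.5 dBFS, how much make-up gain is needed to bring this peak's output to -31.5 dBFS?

Overshoot 37.5 dB → 37.5/5 = 7.5 dB after compression, so the compressed level is -44 + 7.5 = -36.5 dBFS.
Make-up = target − compressed = -31.5 − (-36.5) = 5 dB.

5 dB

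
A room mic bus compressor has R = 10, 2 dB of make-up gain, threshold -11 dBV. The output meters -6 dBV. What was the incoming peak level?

Before make-up, the level was -6 − 2 = -8 dBV.
That's 3 dB above the -11 dBV threshold.
Input overshoot = R × output overshoot = 30 dB → input = -11 + 30 = 19 dBV.

19 dBV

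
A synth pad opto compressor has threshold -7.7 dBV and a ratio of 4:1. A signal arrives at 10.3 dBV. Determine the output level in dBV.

Overshoot: 10.3 − (-7.7) = 18 dB.
4:1 compression reduces that to 18/4 = 4.5 dB over.
That puts the output at -3.2 dBV.

-3.2 dBV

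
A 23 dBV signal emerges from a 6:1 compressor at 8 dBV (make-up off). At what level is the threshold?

Let T be the threshold. Output overshoot = (input overshoot)/R, so 8 − T = (23 − T)/6.
6·(8 − T) = 23 − T → 5·T = 48 − 23 = 25.
T = 25/5 = 5 dBV.

5 dBV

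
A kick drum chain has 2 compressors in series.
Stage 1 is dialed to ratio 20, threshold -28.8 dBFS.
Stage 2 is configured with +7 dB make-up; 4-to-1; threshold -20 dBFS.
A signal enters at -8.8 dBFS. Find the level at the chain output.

Stage 1: 20 dB above -28.8 dBFS, reduced 20:1 to 1 dB above → -27.8 dBFS.
Stage 2: -27.8 dBFS is at or below the -20 dBFS threshold — no compression; make-up brings it to -20.8 dBFS.

-20.8 dBFS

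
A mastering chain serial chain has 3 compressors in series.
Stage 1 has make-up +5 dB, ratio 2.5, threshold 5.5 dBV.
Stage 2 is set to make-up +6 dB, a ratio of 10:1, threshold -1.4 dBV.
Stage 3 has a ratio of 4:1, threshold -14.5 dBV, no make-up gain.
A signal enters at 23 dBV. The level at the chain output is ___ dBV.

Stage 1: 23 dBV is 17.5 dB over 5.5 dBV; at 2.5:1 that becomes 7 dB over, giving 12.5 dBV; +5 dB make-up → 17.5 dBV.
Stage 2: 18.9 dB above -1.4 dBV, reduced 10:1 to 1.89 dB above → 0.49 dBV; +6 dB make-up → 6.49 dBV.
Stage 3: overshoot 20.99 dB → 20.99/4 = 5.2475 dB → -9.2525 dBV.

-9.2525 dBV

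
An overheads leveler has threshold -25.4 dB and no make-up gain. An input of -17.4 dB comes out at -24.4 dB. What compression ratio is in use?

8:1

Input overshoot = -17.4 − (-25.4) = 8 dB; output overshoot = -24.4 − (-25.4) = 1 dB.
Ratio = 8 / 1 = 8.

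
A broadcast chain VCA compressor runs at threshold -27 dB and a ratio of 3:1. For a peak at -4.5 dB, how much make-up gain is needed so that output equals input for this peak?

Without make-up, output = threshold + overshoot/3 = -27 + 7.5 = -19.5 dB.
Gap to target: 15 dB.

15 dB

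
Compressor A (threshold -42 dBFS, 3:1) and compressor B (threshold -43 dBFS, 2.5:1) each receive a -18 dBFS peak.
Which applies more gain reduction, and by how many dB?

A: 24 dB over, compressed to 8 dB over, so 16 dB of GR.
B: 25 dB over, compressed to 10 dB over, so 15 dB of GR.
A reduces 1 dB more.

A, by 1 dB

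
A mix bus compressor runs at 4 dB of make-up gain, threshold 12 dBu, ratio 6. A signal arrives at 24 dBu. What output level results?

24 dBu sits 12 dB over threshold.
6:1 compression reduces that to 12/6 = 2 dB over.
Output = 12 + 2 = 14 dBu; make-up adds 4 dB, giving 18 dBu.

18 dBu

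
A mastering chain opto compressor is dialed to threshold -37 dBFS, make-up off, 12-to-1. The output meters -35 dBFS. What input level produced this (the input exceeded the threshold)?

-13 dBFS

That's 2 dB above the -37 dBFS threshold.
Before 12:1 compression the overshoot was 2 × 12 = 24 dB, so input = -37 + 24 = -13 dBFS.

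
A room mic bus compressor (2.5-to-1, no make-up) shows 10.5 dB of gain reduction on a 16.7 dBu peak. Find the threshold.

Let T be the threshold. Output overshoot = (input overshoot)/R, so 6.2 − T = (16.7 − T)/2.5.
2.5·(6.2 − T) = 16.7 − T → 1.5·T = 15.5 − 16.7 = -1.2.
T = -1.2/1.5 = -0.8 dBu.

-0.8 dBu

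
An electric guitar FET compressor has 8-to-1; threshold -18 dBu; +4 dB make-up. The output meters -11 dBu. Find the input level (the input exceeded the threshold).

6 dBu

Remove make-up: -11 − 4 = -15 dBu.
That's 3 dB above the -18 dBu threshold.
Undo the ratio: input overshoot = 3 × 8 = 24 dB, giving input = 6 dBu.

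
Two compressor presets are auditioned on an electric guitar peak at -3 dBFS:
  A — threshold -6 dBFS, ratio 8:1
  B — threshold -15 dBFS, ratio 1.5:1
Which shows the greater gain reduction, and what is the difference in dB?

A: GR = 3 − 3/8 = 2.625 dB.
B: GR = 12 − 12/1.5 = 4 dB.
B reduces 1.375 dB more.

B, by 1.375 dB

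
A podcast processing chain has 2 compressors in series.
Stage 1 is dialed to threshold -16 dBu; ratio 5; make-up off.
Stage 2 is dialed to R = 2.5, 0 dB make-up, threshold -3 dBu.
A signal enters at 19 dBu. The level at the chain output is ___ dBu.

-9 dBu

Stage 1: 35 dB above -16 dBu, reduced 5:1 to 7 dB above → -9 dBu.
Stage 2: -9 dBu is at or below the -3 dBu threshold — no compression; output -9 dBu.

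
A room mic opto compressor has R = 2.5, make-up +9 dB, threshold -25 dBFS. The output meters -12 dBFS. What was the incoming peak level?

Remove make-up: -12 − 9 = -21 dBFS.
Post-compression overshoot = -21 − (-25) = 4 dB.
Undo the ratio: input overshoot = 4 × 2.5 = 10 dB, giving input = -15 dBFS.

-15 dBFS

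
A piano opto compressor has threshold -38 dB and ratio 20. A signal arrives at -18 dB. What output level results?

-37 dB

-18 dB sits 20 dB over threshold.
At 20:1 the overshoot is divided by 20, leaving 1 dB above threshold.
That puts the output at -37 dB.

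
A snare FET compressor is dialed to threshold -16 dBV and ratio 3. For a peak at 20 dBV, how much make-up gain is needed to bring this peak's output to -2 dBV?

Without make-up, output = threshold + overshoot/3 = -16 + 12 = -4 dBV.
Gap to target: 2 dB.

2 dB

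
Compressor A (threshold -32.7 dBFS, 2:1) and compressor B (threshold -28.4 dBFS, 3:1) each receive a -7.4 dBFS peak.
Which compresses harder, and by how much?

A: 25.3 dB over, compressed to 12.65 dB over, so 12.65 dB of GR.
B: 21 dB over, compressed to 7 dB over, so 14 dB of GR.
B reduces 1.35 dB more.

B, by 1.35 dB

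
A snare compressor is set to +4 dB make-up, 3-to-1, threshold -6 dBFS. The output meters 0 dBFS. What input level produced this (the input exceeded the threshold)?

0 dBFS

Remove make-up: 0 − 4 = -4 dBFS.
Post-compression overshoot = -4 − (-6) = 2 dB.
Input overshoot = R × output overshoot = 6 dB → input = -6 + 6 = 0 dBFS.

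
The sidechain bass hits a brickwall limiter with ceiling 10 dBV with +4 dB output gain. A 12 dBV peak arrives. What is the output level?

At ∞:1, everything above 10 dBV is held at the ceiling.
Output gain then adds 4 dB: 10 + 4 = 14 dBV.

14 dBV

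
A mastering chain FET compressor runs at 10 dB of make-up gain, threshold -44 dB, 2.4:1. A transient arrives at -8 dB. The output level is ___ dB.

-19 dB

Overshoot: -8 − (-44) = 36 dB.
At 2.4:1 the overshoot is divided by 2.4, leaving 15 dB above threshold.
That puts the output at -29 dB; make-up adds 10 dB, giving -19 dB.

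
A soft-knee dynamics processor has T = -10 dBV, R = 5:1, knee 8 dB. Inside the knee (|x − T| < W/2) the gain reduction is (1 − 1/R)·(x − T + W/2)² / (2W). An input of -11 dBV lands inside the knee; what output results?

-11.45 dBV

x − T + W/2 = -11 − (-10) + 4 = 3.
GR = (1 − 1/5) × 3² / 16 = 0.8 × 9 / 16 = 0.45 dB.
Output = -11 − 0.45 = -11.45 dBV.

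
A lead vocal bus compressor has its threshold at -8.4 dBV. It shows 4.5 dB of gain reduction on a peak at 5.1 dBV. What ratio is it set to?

Input overshoot = 5.1 − (-8.4) = 13.5 dB.
Output overshoot = 13.5 − 4.5 = 9 dB.
Ratio = input overshoot / output overshoot = 13.5 / 9 = 1.5.

1.5:1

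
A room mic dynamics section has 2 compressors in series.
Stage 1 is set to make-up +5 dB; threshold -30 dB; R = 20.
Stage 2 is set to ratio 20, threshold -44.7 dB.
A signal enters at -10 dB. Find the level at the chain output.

Stage 1: 20 dB above -30 dB, reduced 20:1 to 1 dB above → -29 dB; +5 dB make-up → -24 dB.
Stage 2: overshoot 20.7 dB → 20.7/20 = 1.035 dB → -43.665 dB.

-43.665 dB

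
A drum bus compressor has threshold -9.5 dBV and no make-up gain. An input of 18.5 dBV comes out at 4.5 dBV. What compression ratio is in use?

Input overshoot = 18.5 − (-9.5) = 28 dB; output overshoot = 4.5 − (-9.5) = 14 dB.
Ratio = 28 / 14 = 2.

2:1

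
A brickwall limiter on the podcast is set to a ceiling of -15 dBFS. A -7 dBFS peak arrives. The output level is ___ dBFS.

A brickwall limiter is an ∞:1 compressor: any input above the ceiling is clamped to -15 dBFS.

-15 dBFS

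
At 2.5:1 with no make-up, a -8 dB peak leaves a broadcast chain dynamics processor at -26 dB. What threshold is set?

-38 dB

Let T be the threshold. Output overshoot = (input overshoot)/R, so -26 − T = (-8 − T)/2.5.
2.5·(-26 − T) = -8 − T → 1.5·T = -65 − (-8) = -57.
T = -57/1.5 = -38 dB.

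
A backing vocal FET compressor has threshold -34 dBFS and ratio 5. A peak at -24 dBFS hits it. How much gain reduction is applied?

The signal is 10 dB above threshold.
After 5:1 compression the overshoot becomes 10/5 = 2 dB.
GR = overshoot in − overshoot out = 10 − 2 = 8 dB.

8 dB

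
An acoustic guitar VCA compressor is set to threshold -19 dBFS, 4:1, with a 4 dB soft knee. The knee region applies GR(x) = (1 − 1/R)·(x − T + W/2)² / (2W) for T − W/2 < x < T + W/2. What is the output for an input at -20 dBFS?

-20.09375 dBFS

x − T + W/2 = -20 − (-19) + 2 = 1.
GR = (1 − 1/4) × 1² / 8 = 0.75 × 1 / 8 = 0.09375 dB.
Output = -20 − 0.09375 = -20.09375 dBFS.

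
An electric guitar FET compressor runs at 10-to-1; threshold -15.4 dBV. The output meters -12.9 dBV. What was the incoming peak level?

The compressed level sits -12.9 − (-15.4) = 2.5 dB over threshold.
Before 10:1 compression the overshoot was 2.5 × 10 = 25 dB, so input = -15.4 + 25 = 9.6 dBV.

9.6 dBV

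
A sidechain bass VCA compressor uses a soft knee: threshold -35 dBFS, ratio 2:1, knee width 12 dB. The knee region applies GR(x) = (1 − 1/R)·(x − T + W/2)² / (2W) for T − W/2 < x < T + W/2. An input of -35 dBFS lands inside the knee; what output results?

x − T + W/2 = -35 − (-35) + 6 = 6.
GR = (1 − 1/2) × 6² / 24 = 0.5 × 36 / 24 = 0.75 dB.
Output = -35 − 0.75 = -35.75 dBFS.

-35.75 dBFS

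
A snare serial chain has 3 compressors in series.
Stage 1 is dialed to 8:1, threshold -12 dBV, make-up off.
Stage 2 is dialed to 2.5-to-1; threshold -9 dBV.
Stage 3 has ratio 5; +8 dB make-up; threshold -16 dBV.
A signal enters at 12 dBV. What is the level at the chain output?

-6.6 dBV

Stage 1: 24 dB above -12 dBV, reduced 8:1 to 3 dB above → -9 dBV.
Stage 2: -9 dBV ≤ -9 dBV, so stage 2 doesn't engage; output -9 dBV.
Stage 3: -9 dBV is 7 dB over -16 dBV; at 5:1 that becomes 1.4 dB over, giving -14.6 dBV; +8 dB make-up → -6.6 dBV.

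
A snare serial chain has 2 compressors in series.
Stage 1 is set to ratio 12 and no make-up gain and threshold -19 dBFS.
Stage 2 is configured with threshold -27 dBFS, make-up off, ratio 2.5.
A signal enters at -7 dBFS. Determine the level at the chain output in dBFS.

-23.4 dBFS

Stage 1: overshoot 12 dB → 12/12 = 1 dB → -18 dBFS.
Stage 2: overshoot 9 dB → 9/2.5 = 3.6 dB → -23.4 dBFS.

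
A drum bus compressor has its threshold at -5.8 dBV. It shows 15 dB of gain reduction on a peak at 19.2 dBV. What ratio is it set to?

Input overshoot = 19.2 − (-5.8) = 25 dB.
Output overshoot = 25 − 15 = 10 dB.
Ratio = input overshoot / output overshoot = 25 / 10 = 2.5.

2.5:1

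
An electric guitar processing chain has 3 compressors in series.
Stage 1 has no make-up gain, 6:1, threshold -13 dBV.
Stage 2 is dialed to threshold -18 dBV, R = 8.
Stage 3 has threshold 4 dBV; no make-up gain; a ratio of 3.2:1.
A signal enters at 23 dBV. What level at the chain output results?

Stage 1: 23 dBV is 36 dB over -13 dBV; at 6:1 that becomes 6 dB over, giving -7 dBV.
Stage 2: overshoot 11 dB → 11/8 = 1.375 dB → -16.625 dBV.
Stage 3: below threshold (-16.625 ≤ 4); passes unchanged; output -16.625 dBV.

-16.625 dBV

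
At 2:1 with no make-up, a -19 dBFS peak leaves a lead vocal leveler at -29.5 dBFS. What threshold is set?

Input is 21 dB above T (since output overshoot × R = input overshoot: (-29.5 − T)·2 = -19 − T gives T = -40 dBFS).
Check: -40 + (-19 − (-40))/2 = -40 + 10.5 = -29.5 dBFS. ✓

-40 dBFS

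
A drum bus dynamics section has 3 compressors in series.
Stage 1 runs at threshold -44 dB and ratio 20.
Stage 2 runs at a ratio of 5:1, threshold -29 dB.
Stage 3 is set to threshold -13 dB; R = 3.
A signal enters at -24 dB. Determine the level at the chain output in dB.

-43 dB

Stage 1: 20 dB above -44 dB, reduced 20:1 to 1 dB above → -43 dB.
Stage 2: below threshold (-43 ≤ -29); passes unchanged; output -43 dB.
Stage 3: below threshold (-43 ≤ -13); passes unchanged; output -43 dB.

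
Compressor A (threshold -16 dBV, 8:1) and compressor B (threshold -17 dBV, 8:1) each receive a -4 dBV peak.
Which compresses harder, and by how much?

B, by 0.875 dB

A: overshoot 12 dB → output overshoot 1.5 dB → GR 10.5 dB.
B: overshoot 13 dB → output overshoot 1.625 dB → GR 11.375 dB.
B reduces 0.875 dB more.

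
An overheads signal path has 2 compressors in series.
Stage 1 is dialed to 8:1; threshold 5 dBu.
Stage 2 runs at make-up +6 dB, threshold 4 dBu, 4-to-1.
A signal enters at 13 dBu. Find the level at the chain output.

Stage 1: overshoot 8 dB → 8/8 = 1 dB → 6 dBu.
Stage 2: 6 dBu is 2 dB over 4 dBu; at 4:1 that becomes 0.5 dB over, giving 4.5 dBu; +6 dB make-up → 10.5 dBu.

10.5 dBu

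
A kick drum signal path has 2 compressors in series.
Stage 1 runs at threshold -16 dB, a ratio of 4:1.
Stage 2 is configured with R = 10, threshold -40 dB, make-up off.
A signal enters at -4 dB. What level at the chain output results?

Stage 1: 12 dB above -16 dB, reduced 4:1 to 3 dB above → -13 dB.
Stage 2: 27 dB above -40 dB, reduced 10:1 to 2.7 dB above → -37.3 dB.

-37.3 dB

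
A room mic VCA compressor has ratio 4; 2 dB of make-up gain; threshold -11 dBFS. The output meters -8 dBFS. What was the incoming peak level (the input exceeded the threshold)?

-7 dBFS

Before make-up, the level was -8 − 2 = -10 dBFS.
The compressed level sits -10 − (-11) = 1 dB over threshold.
Undo the ratio: input overshoot = 1 × 4 = 4 dB, giving input = -7 dBFS.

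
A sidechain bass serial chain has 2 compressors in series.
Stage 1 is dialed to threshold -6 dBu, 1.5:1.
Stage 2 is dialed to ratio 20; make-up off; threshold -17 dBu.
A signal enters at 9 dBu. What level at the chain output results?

-15.95 dBu

Stage 1: 15 dB above -6 dBu, reduced 1.5:1 to 10 dB above → 4 dBu.
Stage 2: overshoot 21 dB → 21/20 = 1.05 dB → -15.95 dBu.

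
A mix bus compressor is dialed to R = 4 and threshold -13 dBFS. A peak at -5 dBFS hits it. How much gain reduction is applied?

6 dB

Overshoot = -5 − (-13) = 8 dB.
At 4:1, output sits 8/4 = 2 dB above threshold.
So the signal is attenuated by 8 − 2 = 6 dB.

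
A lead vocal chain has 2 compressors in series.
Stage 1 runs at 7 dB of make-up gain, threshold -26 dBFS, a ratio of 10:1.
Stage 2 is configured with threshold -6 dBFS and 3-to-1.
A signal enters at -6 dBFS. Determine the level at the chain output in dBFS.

Stage 1: 20 dB above -26 dBFS, reduced 10:1 to 2 dB above → -24 dBFS; +7 dB make-up → -17 dBFS.
Stage 2: below threshold (-17 ≤ -6); passes unchanged; output -17 dBFS.

-17 dBFS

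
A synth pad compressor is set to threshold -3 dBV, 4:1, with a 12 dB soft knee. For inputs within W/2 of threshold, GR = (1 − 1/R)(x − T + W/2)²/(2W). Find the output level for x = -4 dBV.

-4.78125 dBV

x − T + W/2 = -4 − (-3) + 6 = 5.
GR = (1 − 1/4) × 5² / 24 = 0.75 × 25 / 24 = 0.78125 dB.
Output = -4 − 0.78125 = -4.78125 dBV.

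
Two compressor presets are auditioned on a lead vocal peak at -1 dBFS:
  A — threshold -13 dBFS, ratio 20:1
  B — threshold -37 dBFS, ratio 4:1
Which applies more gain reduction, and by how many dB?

A: 12 dB over, compressed to 0.6 dB over, so 11.4 dB of GR.
B: 36 dB over, compressed to 9 dB over, so 27 dB of GR.
Difference: 15.6 dB in favour of B.

B, by 15.6 dB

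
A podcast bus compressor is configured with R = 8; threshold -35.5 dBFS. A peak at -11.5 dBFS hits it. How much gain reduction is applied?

21 dB

Overshoot = -11.5 − (-35.5) = 24 dB.
After 8:1 compression the overshoot becomes 24/8 = 3 dB.
Gain reduction = 24 − 3 = 21 dB.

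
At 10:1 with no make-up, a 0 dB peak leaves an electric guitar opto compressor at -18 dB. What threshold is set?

Gain reduction = 0 − (-18) = 18 dB; output overshoot = GR / (R − 1) = 18 / 9 = 2 dB.
Threshold = output − output overshoot = -18 − 2 = -20 dB.

-20 dB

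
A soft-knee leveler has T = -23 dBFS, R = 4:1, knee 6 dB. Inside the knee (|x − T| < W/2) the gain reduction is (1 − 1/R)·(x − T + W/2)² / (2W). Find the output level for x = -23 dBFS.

-23.5625 dBFS

x − T + W/2 = -23 − (-23) + 3 = 3.
GR = (1 − 1/4) × 3² / 12 = 0.75 × 9 / 12 = 0.5625 dB.
Output = -23 − 0.5625 = -23.5625 dBFS.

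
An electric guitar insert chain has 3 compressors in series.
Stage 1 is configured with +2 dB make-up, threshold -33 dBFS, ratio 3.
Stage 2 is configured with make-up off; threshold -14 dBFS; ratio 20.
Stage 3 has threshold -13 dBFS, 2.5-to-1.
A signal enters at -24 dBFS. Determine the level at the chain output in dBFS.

-28 dBFS

Stage 1: overshoot 9 dB → 9/3 = 3 dB → -30 dBFS; +2 dB make-up → -28 dBFS.
Stage 2: -28 dBFS is at or below the -14 dBFS threshold — no compression; output -28 dBFS.
Stage 3: -28 dBFS ≤ -13 dBFS, so stage 3 doesn't engage; output -28 dBFS.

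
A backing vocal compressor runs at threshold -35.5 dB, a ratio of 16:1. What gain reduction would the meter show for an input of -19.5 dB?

Overshoot = -19.5 − (-35.5) = 16 dB.
At 16:1, output sits 16/16 = 1 dB above threshold.
Gain reduction = 16 − 1 = 15 dB.

15 dB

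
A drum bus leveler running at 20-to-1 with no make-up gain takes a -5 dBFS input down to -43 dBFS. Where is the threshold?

-45 dBFS

Gain reduction = -5 − (-43) = 38 dB; output overshoot = GR / (R − 1) = 38 / 19 = 2 dB.
Threshold = output − output overshoot = -43 − 2 = -45 dBFS.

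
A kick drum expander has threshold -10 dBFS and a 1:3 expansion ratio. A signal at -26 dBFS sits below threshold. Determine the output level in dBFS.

-58 dBFS

Below threshold, a 1:3 expander applies gain = (3−1)×(T − x) of attenuation.
(3−1) × 16 = 32 dB, so output = -26 − 32 = -58 dBFS.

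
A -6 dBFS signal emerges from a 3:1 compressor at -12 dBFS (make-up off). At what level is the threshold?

Input is 9 dB above T (since output overshoot × R = input overshoot: (-12 − T)·3 = -6 − T gives T = -15 dBFS).
Check: -15 + (-6 − (-15))/3 = -15 + 3 = -12 dBFS. ✓

-15 dBFS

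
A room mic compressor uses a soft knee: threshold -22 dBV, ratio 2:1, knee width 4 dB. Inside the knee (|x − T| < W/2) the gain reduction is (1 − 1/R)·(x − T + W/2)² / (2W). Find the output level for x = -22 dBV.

-22.25 dBV

x − T + W/2 = -22 − (-22) + 2 = 2.
GR = (1 − 1/2) × 2² / 8 = 0.5 × 4 / 8 = 0.25 dB.
Output = -22 − 0.25 = -22.25 dBV.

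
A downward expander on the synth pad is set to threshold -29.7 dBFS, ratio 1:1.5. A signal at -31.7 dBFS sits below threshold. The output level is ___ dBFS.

-32.7 dBFS

The input is 2 dB below the -29.7 dBFS threshold.
A 1:1.5 expander multiplies undershoot by 1.5: 2 × 1.5 = 3 dB below threshold.
Output = -29.7 − 3 = -32.7 dBFS.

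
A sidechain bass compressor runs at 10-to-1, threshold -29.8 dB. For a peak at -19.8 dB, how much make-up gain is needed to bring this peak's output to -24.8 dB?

4 dB

Overshoot 10 dB → 10/10 = 1 dB after compression, so the compressed level is -29.8 + 1 = -28.8 dB.
Make-up = target − compressed = -24.8 − (-28.8) = 4 dB.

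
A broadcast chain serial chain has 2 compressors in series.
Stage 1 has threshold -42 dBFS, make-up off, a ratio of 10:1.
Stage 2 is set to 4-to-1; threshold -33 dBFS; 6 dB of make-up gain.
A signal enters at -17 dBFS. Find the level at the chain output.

Stage 1: overshoot 25 dB → 25/10 = 2.5 dB → -39.5 dBFS.
Stage 2: -39.5 dBFS is at or below the -33 dBFS threshold — no compression; make-up brings it to -33.5 dBFS.

-33.5 dBFS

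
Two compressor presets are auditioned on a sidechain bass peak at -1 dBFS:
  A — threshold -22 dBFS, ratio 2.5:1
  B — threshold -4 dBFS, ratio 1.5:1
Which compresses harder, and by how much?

A, by 11.6 dB

A: overshoot 21 dB → output overshoot 8.4 dB → GR 12.6 dB.
B: overshoot 3 dB → output overshoot 2 dB → GR 1 dB.
Difference: 11.6 dB in favour of A.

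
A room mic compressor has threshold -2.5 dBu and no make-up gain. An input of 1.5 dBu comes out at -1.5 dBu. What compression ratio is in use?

4:1

Input overshoot = 1.5 − (-2.5) = 4 dB; output overshoot = -1.5 − (-2.5) = 1 dB.
Ratio = 4 / 1 = 4.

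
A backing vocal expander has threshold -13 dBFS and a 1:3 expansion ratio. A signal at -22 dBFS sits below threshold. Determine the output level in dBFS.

Below threshold, a 1:3 expander applies gain = (3−1)×(T − x) of attenuation.
(3−1) × 9 = 18 dB, so output = -22 − 18 = -40 dBFS.

-40 dBFS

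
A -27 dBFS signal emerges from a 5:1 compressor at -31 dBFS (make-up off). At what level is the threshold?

Let T be the threshold. Output overshoot = (input overshoot)/R, so -31 − T = (-27 − T)/5.
5·(-31 − T) = -27 − T → 4·T = -155 − (-27) = -128.
T = -128/4 = -32 dBFS.

-32 dBFS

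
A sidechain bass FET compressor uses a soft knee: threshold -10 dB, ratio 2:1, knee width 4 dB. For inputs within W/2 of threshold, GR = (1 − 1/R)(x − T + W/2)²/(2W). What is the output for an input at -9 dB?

-9.5625 dB

x − T + W/2 = -9 − (-10) + 2 = 3.
GR = (1 − 1/2) × 3² / 8 = 0.5 × 9 / 8 = 0.5625 dB.
Output = -9 − 0.5625 = -9.5625 dB.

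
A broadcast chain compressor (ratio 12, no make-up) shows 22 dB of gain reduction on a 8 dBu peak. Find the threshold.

Input is 24 dB above T (since output overshoot × R = input overshoot: (-14 − T)·12 = 8 − T gives T = -16 dBu).
Check: -16 + (8 − (-16))/12 = -16 + 2 = -14 dBu. ✓

-16 dBu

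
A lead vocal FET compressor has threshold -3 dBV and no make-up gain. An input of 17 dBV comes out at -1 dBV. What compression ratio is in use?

Input overshoot = 17 − (-3) = 20 dB; output overshoot = -1 − (-3) = 2 dB.
Ratio = 20 / 2 = 10.

10:1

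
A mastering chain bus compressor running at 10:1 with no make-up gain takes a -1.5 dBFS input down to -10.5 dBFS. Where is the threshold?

-11.5 dBFS

Gain reduction = -1.5 − (-10.5) = 9 dB; output overshoot = GR / (R − 1) = 9 / 9 = 1 dB.
Threshold = output − output overshoot = -10.5 − 1 = -11.5 dBFS.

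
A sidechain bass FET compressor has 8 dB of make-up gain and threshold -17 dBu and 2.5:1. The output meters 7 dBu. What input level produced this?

23 dBu

Remove make-up: 7 − 8 = -1 dBu.
The compressed level sits -1 − (-17) = 16 dB over threshold.
Undo the ratio: input overshoot = 16 × 2.5 = 40 dB, giving input = 23 dBu.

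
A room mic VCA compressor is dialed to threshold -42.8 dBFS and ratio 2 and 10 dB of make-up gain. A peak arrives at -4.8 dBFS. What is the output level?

-4.8 dBFS sits 38 dB over threshold.
2:1 compression reduces that to 38/2 = 19 dB over.
That puts the output at -23.8 dBFS; make-up adds 10 dB, giving -13.8 dBFS.

-13.8 dBFS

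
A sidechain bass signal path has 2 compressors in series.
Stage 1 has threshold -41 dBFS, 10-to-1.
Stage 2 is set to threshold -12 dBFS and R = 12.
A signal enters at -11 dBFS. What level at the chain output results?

-38 dBFS

Stage 1: overshoot 30 dB → 30/10 = 3 dB → -38 dBFS.
Stage 2: below threshold (-38 ≤ -12); passes unchanged; output -38 dBFS.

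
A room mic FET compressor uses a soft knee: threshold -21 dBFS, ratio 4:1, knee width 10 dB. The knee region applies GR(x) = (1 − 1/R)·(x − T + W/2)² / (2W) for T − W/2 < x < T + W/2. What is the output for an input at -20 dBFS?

x − T + W/2 = -20 − (-21) + 5 = 6.
GR = (1 − 1/4) × 6² / 20 = 0.75 × 36 / 20 = 1.35 dB.
Output = -20 − 1.35 = -21.35 dBFS.

-21.35 dBFS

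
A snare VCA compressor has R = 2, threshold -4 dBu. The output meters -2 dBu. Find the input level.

0 dBu

The compressed level sits -2 − (-4) = 2 dB over threshold.
Undo the ratio: input overshoot = 2 × 2 = 4 dB, giving input = 0 dBu.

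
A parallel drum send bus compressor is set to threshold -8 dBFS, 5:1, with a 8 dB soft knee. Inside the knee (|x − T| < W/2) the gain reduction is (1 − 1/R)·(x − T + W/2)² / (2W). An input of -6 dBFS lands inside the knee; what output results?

-7.8 dBFS

x − T + W/2 = -6 − (-8) + 4 = 6.
GR = (1 − 1/5) × 6² / 16 = 0.8 × 36 / 16 = 1.8 dB.
Output = -6 − 1.8 = -7.8 dBFS.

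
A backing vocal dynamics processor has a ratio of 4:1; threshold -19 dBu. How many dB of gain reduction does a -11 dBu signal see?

6 dB

The signal is 8 dB above threshold.
After 4:1 compression the overshoot becomes 8/4 = 2 dB.
So the signal is attenuated by 8 − 2 = 6 dB.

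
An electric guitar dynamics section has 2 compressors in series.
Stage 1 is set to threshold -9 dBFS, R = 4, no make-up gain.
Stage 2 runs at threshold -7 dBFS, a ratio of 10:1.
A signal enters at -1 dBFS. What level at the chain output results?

-7 dBFS

Stage 1: 8 dB above -9 dBFS, reduced 4:1 to 2 dB above → -7 dBFS.
Stage 2: below threshold (-7 ≤ -7); passes unchanged; output -7 dBFS.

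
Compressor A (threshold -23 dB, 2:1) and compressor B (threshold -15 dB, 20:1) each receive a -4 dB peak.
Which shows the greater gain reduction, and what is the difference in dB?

A: overshoot 19 dB → output overshoot 9.5 dB → GR 9.5 dB.
B: overshoot 11 dB → output overshoot 0.55 dB → GR 10.45 dB.
B applies 0.95 dB more gain reduction.

B, by 0.95 dB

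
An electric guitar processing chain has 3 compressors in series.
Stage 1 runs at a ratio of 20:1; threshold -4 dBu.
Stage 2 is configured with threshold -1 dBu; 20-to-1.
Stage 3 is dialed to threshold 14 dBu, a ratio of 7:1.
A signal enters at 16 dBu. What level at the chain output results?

Stage 1: overshoot 20 dB → 20/20 = 1 dB → -3 dBu.
Stage 2: below threshold (-3 ≤ -1); passes unchanged; output -3 dBu.
Stage 3: -3 dBu is at or below the 14 dBu threshold — no compression; output -3 dBu.

-3 dBu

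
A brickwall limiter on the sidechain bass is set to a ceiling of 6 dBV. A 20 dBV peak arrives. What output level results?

A brickwall limiter is an ∞:1 compressor: any input above the ceiling is clamped to 6 dBV.

6 dBV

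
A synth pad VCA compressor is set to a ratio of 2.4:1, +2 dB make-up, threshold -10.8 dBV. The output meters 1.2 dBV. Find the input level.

13.2 dBV

Before make-up, the level was 1.2 − 2 = -0.8 dBV.
That's 10 dB above the -10.8 dBV threshold.
Input overshoot = R × output overshoot = 24 dB → input = -10.8 + 24 = 13.2 dBV.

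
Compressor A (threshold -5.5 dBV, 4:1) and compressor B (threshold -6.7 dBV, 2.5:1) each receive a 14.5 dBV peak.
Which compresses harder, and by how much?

A, by 2.28 dB

A: 20 dB over, compressed to 5 dB over, so 15 dB of GR.
B: 21.2 dB over, compressed to 8.48 dB over, so 12.72 dB of GR.
A reduces 2.28 dB more.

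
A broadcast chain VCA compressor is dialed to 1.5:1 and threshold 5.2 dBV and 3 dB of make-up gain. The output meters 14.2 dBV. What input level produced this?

Stripping the +3 dB make-up gives 11.2 dBV at the gain stage.
That's 6 dB above the 5.2 dBV threshold.
Before 1.5:1 compression the overshoot was 6 × 1.5 = 9 dB, so input = 5.2 + 9 = 14.2 dBV.

14.2 dBV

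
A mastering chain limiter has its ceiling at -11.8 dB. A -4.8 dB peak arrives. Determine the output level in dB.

-11.8 dB

A brickwall limiter is an ∞:1 compressor: any input above the ceiling is clamped to -11.8 dB.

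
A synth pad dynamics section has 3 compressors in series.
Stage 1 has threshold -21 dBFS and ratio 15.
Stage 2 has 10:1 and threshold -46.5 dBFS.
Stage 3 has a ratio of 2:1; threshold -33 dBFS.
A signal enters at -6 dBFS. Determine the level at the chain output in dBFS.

Stage 1: overshoot 15 dB → 15/15 = 1 dB → -20 dBFS.
Stage 2: 26.5 dB above -46.5 dBFS, reduced 10:1 to 2.65 dB above → -43.85 dBFS.
Stage 3: -43.85 dBFS ≤ -33 dBFS, so stage 3 doesn't engage; output -43.85 dBFS.

-43.85 dBFS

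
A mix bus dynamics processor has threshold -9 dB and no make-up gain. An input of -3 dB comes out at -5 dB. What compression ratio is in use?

Input overshoot = -3 − (-9) = 6 dB; output overshoot = -5 − (-9) = 4 dB.
Ratio = 6 / 4 = 1.5.

1.5:1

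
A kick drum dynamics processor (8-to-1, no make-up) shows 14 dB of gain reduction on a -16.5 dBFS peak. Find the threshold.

Let T be the threshold. Output overshoot = (input overshoot)/R, so -30.5 − T = (-16.5 − T)/8.
8·(-30.5 − T) = -16.5 − T → 7·T = -244 − (-16.5) = -227.5.
T = -227.5/7 = -32.5 dBFS.

-32.5 dBFS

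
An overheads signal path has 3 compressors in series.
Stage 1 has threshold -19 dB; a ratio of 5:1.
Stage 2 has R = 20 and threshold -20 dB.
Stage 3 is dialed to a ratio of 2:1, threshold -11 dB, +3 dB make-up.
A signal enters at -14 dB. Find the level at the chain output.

Stage 1: 5 dB above -19 dB, reduced 5:1 to 1 dB above → -18 dB.
Stage 2: 2 dB above -20 dB, reduced 20:1 to 0.1 dB above → -19.9 dB.
Stage 3: -19.9 dB ≤ -11 dB, so stage 3 doesn't engage; make-up brings it to -16.9 dB.

-16.9 dB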